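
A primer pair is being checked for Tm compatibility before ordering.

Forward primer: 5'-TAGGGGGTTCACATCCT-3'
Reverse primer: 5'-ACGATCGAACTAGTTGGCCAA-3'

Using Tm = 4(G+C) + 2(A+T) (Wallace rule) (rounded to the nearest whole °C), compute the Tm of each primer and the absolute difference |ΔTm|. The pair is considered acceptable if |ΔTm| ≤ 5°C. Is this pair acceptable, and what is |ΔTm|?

|ΔTm| = 10°C; the pair is not acceptable.

Forward: A=3 T=5 G=5 C=4 → Tm = 2·8 + 4·9 = 52°C.
Reverse: A=7 T=4 G=5 C=5 → Tm = 2·11 + 4·10 = 62°C.
|ΔTm| = |52 − 62| = 10°C, > 5°C.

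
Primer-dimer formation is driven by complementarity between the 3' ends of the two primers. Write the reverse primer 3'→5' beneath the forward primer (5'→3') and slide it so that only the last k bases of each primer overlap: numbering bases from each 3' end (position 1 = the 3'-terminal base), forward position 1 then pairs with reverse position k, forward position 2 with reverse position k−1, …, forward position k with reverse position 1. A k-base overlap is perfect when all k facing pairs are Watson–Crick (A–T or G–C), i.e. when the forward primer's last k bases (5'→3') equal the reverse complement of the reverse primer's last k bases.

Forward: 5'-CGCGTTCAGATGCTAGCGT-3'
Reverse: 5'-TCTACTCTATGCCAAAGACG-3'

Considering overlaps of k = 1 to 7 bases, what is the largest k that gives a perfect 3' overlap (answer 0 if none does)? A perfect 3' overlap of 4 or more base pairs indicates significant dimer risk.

Longest perfect overlap: 3 complementary base pairs; below the dimer-risk threshold (threshold 4).

Last 7 bases (5'→3') — forward …CTAGCGT, reverse …AAAGACG.
Reverse complement of the reverse primer's last 7 bases: CGTCTTT; its first k bases are the reverse complement of the reverse primer's last k bases, so a perfect k-base overlap needs the forward primer's last k bases to equal them.
Comparing (forward last k vs required): k=1: T vs C ✗; k=2: GT vs CG ✗; k=3: CGT vs CGT ✓; k=4: GCGT vs CGTC ✗; k=5: AGCGT vs CGTCT ✗; k=6: TAGCGT vs CGTCTT ✗; k=7: CTAGCGT vs CGTCTTT ✗.
Only k = 3 is perfect, so the longest perfect 3' overlap is 3.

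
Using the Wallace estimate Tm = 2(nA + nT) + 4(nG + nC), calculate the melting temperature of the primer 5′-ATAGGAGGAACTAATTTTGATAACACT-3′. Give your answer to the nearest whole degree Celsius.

Base counts: A=11, T=8, G=5, C=3 (length 27).
Tm = 2·(11+8) + 4·(5+3) = 2·19 + 4·8 = 38 + 32 = 70°C.

70°C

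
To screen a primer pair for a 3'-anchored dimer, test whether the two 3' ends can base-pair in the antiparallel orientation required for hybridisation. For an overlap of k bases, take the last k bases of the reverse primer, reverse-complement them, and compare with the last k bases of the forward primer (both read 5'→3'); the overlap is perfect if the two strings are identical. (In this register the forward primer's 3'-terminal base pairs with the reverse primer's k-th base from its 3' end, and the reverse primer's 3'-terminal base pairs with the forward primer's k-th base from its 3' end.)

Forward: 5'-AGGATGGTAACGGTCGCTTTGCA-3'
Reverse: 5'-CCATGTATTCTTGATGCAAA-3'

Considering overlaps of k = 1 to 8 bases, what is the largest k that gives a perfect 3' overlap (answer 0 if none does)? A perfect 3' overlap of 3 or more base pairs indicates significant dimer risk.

Last 8 bases (5'→3') — forward …GCTTTGCA, reverse …GATGCAAA.
Reverse complement of the reverse primer's last 8 bases: TTTGCATC; its first k bases are the reverse complement of the reverse primer's last k bases, so a perfect k-base overlap needs the forward primer's last k bases to equal them.
Comparing (forward last k vs required): k=1: A vs T ✗; k=2: CA vs TT ✗; k=3: GCA vs TTT ✗; k=4: TGCA vs TTTG ✗; k=5: TTGCA vs TTTGC ✗; k=6: TTTGCA vs TTTGCA ✓; k=7: CTTTGCA vs TTTGCAT ✗; k=8: GCTTTGCA vs TTTGCATC ✗.
Only k = 6 is perfect, so the longest perfect 3' overlap is 6.

Longest perfect overlap: 6 complementary base pairs; significant dimer risk (threshold 3).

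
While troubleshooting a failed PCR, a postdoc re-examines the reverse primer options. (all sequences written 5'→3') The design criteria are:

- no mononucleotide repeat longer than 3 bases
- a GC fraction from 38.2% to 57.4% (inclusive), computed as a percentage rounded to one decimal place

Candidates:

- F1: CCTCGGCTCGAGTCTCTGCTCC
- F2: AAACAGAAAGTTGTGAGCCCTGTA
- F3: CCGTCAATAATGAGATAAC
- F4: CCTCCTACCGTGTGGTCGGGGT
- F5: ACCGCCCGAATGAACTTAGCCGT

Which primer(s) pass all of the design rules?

F1 (22 nt, A=1 T=6 G=5 C=10): longest run = 2 ✓; GC 15/22 = 68.2%, outside 38.2–57.4% ✗ — fails.
F2 (24 nt, A=9 T=5 G=6 C=4): longest run = 3 ✓; GC 10/24 = 41.7% ✓ — passes.
F3 (19 nt, A=8 T=4 G=3 C=4): longest run = 2 ✓; GC 7/19 = 36.8%, outside 38.2–57.4% ✗ — fails.
F4 (22 nt, A=1 T=6 G=8 C=7): longest run = 4, exceeds 3 ✗; GC 15/22 = 68.2%, outside 38.2–57.4% ✗ — fails.
F5 (23 nt, A=6 T=4 G=5 C=8): longest run = 3 ✓; GC 13/23 = 56.5% ✓ — passes.

F2 and F5.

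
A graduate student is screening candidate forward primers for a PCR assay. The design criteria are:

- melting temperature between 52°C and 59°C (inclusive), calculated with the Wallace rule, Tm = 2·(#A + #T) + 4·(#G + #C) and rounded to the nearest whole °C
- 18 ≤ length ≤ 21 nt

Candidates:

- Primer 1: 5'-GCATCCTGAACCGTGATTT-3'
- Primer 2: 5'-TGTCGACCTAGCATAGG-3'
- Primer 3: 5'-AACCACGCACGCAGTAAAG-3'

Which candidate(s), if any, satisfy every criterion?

Primer 1 (19 nt, A=4 T=6 G=4 C=5): Tm = 2·10 + 4·9 = 56°C ✓; length 19 ✓ — passes.
Primer 2 (17 nt, A=4 T=4 G=5 C=4): Tm = 2·8 + 4·9 = 52°C ✓; length 17, outside 18–21 ✗ — fails.
Primer 3 (19 nt, A=8 T=1 G=4 C=6): Tm = 2·9 + 4·10 = 58°C ✓; length 19 ✓ — passes.

Primer 1 and Primer 3.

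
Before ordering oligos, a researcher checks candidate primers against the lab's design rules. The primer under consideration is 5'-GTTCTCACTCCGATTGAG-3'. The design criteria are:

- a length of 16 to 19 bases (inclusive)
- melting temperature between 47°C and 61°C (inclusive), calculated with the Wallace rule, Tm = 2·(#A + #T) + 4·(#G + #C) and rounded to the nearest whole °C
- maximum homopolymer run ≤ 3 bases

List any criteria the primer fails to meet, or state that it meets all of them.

Meets all criteria.

Base counts: A=3, T=6, G=4, C=5 (length 18).
length: length 18 ✓
Tm: Tm = 2·9 + 4·9 = 54°C ✓
homopolymer run: longest run = 2 ✓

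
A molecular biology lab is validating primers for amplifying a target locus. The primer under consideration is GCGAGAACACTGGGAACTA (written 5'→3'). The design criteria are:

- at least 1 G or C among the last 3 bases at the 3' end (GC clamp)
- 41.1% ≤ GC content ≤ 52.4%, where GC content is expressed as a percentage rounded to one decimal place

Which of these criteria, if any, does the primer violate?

Base counts: A=7, T=2, G=6, C=4 (length 19).
GC clamp: 3' end CTA has 1 G/C ✓
GC content: GC 10/19 = 52.6%, outside 41.1–52.4% ✗

Fails: GC content.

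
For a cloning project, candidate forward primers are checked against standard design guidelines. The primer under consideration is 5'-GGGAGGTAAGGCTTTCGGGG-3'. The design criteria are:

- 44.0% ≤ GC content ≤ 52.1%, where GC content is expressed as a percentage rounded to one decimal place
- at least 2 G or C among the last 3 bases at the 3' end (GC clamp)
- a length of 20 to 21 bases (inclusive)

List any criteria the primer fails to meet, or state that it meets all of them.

Fails: GC content.

Base counts: A=3, T=4, G=11, C=2 (length 20).
GC content: GC 13/20 = 65.0%, outside 44.0–52.1% ✗
GC clamp: 3' end GGG has 3 G/C ✓
length: length 20 ✓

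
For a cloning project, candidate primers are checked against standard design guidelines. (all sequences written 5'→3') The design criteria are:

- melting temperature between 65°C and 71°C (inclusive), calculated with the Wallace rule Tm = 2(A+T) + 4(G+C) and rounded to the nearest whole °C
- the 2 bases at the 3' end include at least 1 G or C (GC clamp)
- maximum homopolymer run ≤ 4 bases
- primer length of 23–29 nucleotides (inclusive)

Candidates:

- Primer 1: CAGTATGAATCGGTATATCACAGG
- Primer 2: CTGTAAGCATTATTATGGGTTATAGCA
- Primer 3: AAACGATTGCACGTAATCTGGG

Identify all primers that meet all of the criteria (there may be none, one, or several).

Primer 1 (24 nt, A=8 T=6 G=6 C=4): Tm = 2·14 + 4·10 = 68°C ✓; 3' end GG has 2 G/C ✓; longest run = 2 ✓; length 24 ✓ — passes.
Primer 2 (27 nt, A=8 T=10 G=6 C=3): Tm = 2·18 + 4·9 = 72°C, outside 65–71°C ✗; 3' end CA has 1 G/C ✓; longest run = 3 ✓; length 27 ✓ — fails.
Primer 3 (22 nt, A=7 T=5 G=6 C=4): Tm = 2·12 + 4·10 = 64°C, outside 65–71°C ✗; 3' end GG has 2 G/C ✓; longest run = 3 ✓; length 22, outside 23–29 ✗ — fails.

Primer 1 only.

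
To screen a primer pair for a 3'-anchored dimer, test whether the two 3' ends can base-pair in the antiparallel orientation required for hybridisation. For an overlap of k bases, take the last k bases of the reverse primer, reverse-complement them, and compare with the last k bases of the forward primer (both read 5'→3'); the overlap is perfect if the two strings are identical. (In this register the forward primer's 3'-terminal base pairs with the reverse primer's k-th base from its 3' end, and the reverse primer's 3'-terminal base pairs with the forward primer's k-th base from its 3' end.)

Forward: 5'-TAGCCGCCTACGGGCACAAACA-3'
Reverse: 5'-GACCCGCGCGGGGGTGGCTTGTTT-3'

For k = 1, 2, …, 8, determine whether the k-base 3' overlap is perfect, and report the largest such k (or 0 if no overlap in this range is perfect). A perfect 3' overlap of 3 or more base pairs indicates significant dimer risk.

Last 8 bases (5'→3') — forward …CACAAACA, reverse …GCTTGTTT.
Reverse complement of the reverse primer's last 8 bases: AAACAAGC; its first k bases are the reverse complement of the reverse primer's last k bases, so a perfect k-base overlap needs the forward primer's last k bases to equal them.
Comparing (forward last k vs required): k=1: A vs A ✓; k=2: CA vs AA ✗; k=3: ACA vs AAA ✗; k=4: AACA vs AAAC ✗; k=5: AAACA vs AAACA ✓; k=6: CAAACA vs AAACAA ✗; k=7: ACAAACA vs AAACAAG ✗; k=8: CACAAACA vs AAACAAGC ✗.
Perfect overlaps at k = 1, 5; the largest is 5.

Longest perfect overlap: 5 complementary base pairs; significant dimer risk (threshold 3).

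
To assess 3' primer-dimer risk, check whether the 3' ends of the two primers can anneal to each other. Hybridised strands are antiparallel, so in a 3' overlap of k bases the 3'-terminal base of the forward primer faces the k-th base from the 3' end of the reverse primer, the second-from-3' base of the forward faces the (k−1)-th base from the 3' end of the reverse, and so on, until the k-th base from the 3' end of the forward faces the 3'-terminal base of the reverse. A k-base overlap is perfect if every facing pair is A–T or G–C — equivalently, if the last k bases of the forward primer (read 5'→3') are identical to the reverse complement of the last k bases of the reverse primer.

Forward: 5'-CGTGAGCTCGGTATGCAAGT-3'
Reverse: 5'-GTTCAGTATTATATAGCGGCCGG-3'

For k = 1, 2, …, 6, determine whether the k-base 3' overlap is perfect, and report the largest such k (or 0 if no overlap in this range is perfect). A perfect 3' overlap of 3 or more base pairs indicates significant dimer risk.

Last 6 bases (5'→3') — forward …GCAAGT, reverse …GGCCGG.
Reverse complement of the reverse primer's last 6 bases: CCGGCC; its first k bases are the reverse complement of the reverse primer's last k bases, so a perfect k-base overlap needs the forward primer's last k bases to equal them.
Comparing (forward last k vs required): k=1: T vs C ✗; k=2: GT vs CC ✗; k=3: AGT vs CCG ✗; k=4: AAGT vs CCGG ✗; k=5: CAAGT vs CCGGC ✗; k=6: GCAAGT vs CCGGCC ✗.
No overlap length from 1 to 6 is perfect, so the longest perfect 3' overlap is 0.

Longest perfect overlap: 0 complementary base pairs; below the dimer-risk threshold (threshold 3).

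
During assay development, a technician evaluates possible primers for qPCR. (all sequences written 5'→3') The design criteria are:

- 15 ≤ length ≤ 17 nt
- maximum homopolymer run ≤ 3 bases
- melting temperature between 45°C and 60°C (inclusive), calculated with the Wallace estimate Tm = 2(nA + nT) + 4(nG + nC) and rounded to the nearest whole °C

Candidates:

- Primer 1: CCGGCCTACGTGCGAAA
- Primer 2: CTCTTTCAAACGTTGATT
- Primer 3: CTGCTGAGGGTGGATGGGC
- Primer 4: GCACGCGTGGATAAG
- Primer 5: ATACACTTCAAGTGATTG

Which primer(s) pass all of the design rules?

Primer 1 and Primer 4.

Primer 1 (17 nt, A=4 T=2 G=5 C=6): length 17 ✓; longest run = 3 ✓; Tm = 2·6 + 4·11 = 56°C ✓ — passes.
Primer 2 (18 nt, A=4 T=8 G=2 C=4): length 18, outside 15–17 ✗; longest run = 3 ✓; Tm = 2·12 + 4·6 = 48°C ✓ — fails.
Primer 3 (19 nt, A=2 T=4 G=10 C=3): length 19, outside 15–17 ✗; longest run = 3 ✓; Tm = 2·6 + 4·13 = 64°C, outside 45–60°C ✗ — fails.
Primer 4 (15 nt, A=4 T=2 G=6 C=3): length 15 ✓; longest run = 2 ✓; Tm = 2·6 + 4·9 = 48°C ✓ — passes.
Primer 5 (18 nt, A=6 T=6 G=3 C=3): length 18, outside 15–17 ✗; longest run = 2 ✓; Tm = 2·12 + 4·6 = 48°C ✓ — fails.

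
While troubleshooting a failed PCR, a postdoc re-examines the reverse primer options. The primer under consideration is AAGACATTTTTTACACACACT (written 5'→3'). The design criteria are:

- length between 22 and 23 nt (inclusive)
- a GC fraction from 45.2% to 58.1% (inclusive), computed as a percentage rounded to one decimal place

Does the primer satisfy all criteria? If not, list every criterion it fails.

Base counts: A=8, T=7, G=1, C=5 (length 21).
length: length 21, outside 22–23 ✗
GC content: GC 6/21 = 28.6%, outside 45.2–58.1% ✗

Fails: length, GC content.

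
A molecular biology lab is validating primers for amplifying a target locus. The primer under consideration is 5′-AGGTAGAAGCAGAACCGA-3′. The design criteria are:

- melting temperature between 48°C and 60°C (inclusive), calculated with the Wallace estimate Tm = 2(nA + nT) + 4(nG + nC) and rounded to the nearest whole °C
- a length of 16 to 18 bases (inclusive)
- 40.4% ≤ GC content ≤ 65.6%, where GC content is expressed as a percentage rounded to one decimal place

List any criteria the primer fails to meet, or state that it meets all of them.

Meets all criteria.

Base counts: A=8, T=1, G=6, C=3 (length 18).
Tm: Tm = 2·9 + 4·9 = 54°C ✓
length: length 18 ✓
GC content: GC 9/18 = 50.0% ✓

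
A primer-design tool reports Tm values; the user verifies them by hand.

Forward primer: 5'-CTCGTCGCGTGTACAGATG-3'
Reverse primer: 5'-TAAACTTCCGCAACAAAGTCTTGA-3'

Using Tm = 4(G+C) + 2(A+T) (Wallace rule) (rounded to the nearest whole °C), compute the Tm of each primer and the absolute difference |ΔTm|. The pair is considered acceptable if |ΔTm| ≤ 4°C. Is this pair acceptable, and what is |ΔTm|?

Forward: A=3 T=5 G=6 C=5 → Tm = 2·8 + 4·11 = 60°C.
Reverse: A=9 T=6 G=3 C=6 → Tm = 2·15 + 4·9 = 66°C.
|ΔTm| = |60 − 66| = 6°C, > 4°C.

|ΔTm| = 6°C; the pair is not acceptable.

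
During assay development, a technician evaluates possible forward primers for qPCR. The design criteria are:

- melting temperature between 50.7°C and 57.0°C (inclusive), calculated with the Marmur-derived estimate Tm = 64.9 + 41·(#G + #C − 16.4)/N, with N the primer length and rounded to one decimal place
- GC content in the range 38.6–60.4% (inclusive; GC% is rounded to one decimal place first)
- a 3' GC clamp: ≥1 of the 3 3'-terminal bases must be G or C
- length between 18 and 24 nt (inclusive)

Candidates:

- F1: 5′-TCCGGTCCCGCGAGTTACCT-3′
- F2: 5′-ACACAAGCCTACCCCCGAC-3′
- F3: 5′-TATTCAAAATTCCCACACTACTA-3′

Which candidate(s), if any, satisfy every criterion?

F1 (20 nt, A=2 T=5 G=5 C=8): Tm = 64.9 + 41·(13 − 16.4)/20 = 57.9°C, outside 50.7–57.0°C ✗; GC 13/20 = 65.0%, outside 38.6–60.4% ✗; 3' end CCT has 2 G/C ✓; length 20 ✓ — fails.
F2 (19 nt, A=6 T=1 G=2 C=10): Tm = 64.9 + 41·(12 − 16.4)/19 = 55.4°C ✓; GC 12/19 = 63.2%, outside 38.6–60.4% ✗; 3' end GAC has 2 G/C ✓; length 19 ✓ — fails.
F3 (23 nt, A=9 T=7 G=0 C=7): Tm = 64.9 + 41·(7 − 16.4)/23 = 48.1°C, outside 50.7–57.0°C ✗; GC 7/23 = 30.4%, outside 38.6–60.4% ✗; 3' end CTA has 1 G/C ✓; length 23 ✓ — fails.

None of the candidates satisfy all criteria.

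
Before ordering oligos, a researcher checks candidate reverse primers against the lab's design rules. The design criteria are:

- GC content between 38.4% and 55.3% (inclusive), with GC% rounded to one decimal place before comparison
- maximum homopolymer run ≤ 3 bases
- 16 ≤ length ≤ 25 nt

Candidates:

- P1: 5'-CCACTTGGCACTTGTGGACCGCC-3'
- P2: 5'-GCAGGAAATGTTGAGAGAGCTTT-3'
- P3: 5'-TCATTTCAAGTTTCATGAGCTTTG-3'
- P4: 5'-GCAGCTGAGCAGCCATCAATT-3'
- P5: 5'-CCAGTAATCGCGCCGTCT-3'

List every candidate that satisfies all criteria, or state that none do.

P2 and P4.

P1 (23 nt, A=3 T=5 G=6 C=9): GC 15/23 = 65.2%, outside 38.4–55.3% ✗; longest run = 2 ✓; length 23 ✓ — fails.
P2 (23 nt, A=7 T=6 G=8 C=2): GC 10/23 = 43.5% ✓; longest run = 3 ✓; length 23 ✓ — passes.
P3 (24 nt, A=5 T=11 G=4 C=4): GC 8/24 = 33.3%, outside 38.4–55.3% ✗; longest run = 3 ✓; length 24 ✓ — fails.
P4 (21 nt, A=6 T=4 G=5 C=6): GC 11/21 = 52.4% ✓; longest run = 2 ✓; length 21 ✓ — passes.
P5 (18 nt, A=3 T=4 G=4 C=7): GC 11/18 = 61.1%, outside 38.4–55.3% ✗; longest run = 2 ✓; length 18 ✓ — fails.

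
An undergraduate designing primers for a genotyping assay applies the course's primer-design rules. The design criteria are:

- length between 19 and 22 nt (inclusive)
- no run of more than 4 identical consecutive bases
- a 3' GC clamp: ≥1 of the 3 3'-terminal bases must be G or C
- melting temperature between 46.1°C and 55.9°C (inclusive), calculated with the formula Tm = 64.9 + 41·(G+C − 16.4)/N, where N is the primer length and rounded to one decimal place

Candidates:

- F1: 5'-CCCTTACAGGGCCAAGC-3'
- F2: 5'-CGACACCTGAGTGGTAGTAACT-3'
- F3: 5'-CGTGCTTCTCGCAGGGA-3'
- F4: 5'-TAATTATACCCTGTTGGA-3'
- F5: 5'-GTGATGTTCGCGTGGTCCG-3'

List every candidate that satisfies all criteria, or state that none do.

F1 (17 nt, A=4 T=2 G=4 C=7): length 17, outside 19–22 ✗; longest run = 3 ✓; 3' end AGC has 2 G/C ✓; Tm = 64.9 + 41·(11 − 16.4)/17 = 51.9°C ✓ — fails.
F2 (22 nt, A=6 T=5 G=6 C=5): length 22 ✓; longest run = 2 ✓; 3' end ACT has 1 G/C ✓; Tm = 64.9 + 41·(11 − 16.4)/22 = 54.8°C ✓ — passes.
F3 (17 nt, A=2 T=4 G=6 C=5): length 17, outside 19–22 ✗; longest run = 3 ✓; 3' end GGA has 2 G/C ✓; Tm = 64.9 + 41·(11 − 16.4)/17 = 51.9°C ✓ — fails.
F4 (18 nt, A=5 T=7 G=3 C=3): length 18, outside 19–22 ✗; longest run = 3 ✓; 3' end GGA has 2 G/C ✓; Tm = 64.9 + 41·(6 − 16.4)/18 = 41.2°C, outside 46.1–55.9°C ✗ — fails.
F5 (19 nt, A=1 T=6 G=8 C=4): length 19 ✓; longest run = 2 ✓; 3' end CCG has 3 G/C ✓; Tm = 64.9 + 41·(12 − 16.4)/19 = 55.4°C ✓ — passes.

F2 and F5.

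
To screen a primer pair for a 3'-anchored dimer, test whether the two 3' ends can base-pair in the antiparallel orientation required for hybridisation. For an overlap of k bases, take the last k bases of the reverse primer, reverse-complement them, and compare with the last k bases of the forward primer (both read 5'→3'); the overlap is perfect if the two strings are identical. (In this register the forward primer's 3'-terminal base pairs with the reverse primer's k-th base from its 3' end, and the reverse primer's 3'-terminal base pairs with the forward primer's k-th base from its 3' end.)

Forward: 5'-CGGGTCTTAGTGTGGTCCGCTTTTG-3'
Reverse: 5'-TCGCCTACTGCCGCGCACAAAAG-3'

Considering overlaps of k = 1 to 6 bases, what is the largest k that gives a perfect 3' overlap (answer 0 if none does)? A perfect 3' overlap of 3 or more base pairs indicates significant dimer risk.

Last 6 bases (5'→3') — forward …CTTTTG, reverse …CAAAAG.
Reverse complement of the reverse primer's last 6 bases: CTTTTG; its first k bases are the reverse complement of the reverse primer's last k bases, so a perfect k-base overlap needs the forward primer's last k bases to equal them.
Comparing (forward last k vs required): k=1: G vs C ✗; k=2: TG vs CT ✗; k=3: TTG vs CTT ✗; k=4: TTTG vs CTTT ✗; k=5: TTTTG vs CTTTT ✗; k=6: CTTTTG vs CTTTTG ✓.
Only k = 6 is perfect, so the longest perfect 3' overlap is 6.

Longest perfect overlap: 6 complementary base pairs; significant dimer risk (threshold 3).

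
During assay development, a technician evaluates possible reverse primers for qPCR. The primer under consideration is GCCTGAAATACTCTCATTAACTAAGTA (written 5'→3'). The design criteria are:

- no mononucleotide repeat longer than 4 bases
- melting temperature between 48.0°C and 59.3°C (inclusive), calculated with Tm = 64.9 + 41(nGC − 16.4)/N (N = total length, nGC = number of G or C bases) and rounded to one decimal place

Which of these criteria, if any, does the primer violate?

Meets all criteria.

Base counts: A=10, T=8, G=3, C=6 (length 27).
homopolymer run: longest run = 3 ✓
Tm: Tm = 64.9 + 41·(9 − 16.4)/27 = 53.7°C ✓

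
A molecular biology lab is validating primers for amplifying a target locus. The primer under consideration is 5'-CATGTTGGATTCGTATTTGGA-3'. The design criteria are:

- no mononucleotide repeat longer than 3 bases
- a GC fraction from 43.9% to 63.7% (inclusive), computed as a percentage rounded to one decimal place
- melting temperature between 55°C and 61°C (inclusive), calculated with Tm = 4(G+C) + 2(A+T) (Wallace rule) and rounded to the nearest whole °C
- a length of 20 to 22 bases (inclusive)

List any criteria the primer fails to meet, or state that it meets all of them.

Fails: GC content.

Base counts: A=4, T=9, G=6, C=2 (length 21).
homopolymer run: longest run = 3 ✓
GC content: GC 8/21 = 38.1%, outside 43.9–63.7% ✗
Tm: Tm = 2·13 + 4·8 = 58°C ✓
length: length 21 ✓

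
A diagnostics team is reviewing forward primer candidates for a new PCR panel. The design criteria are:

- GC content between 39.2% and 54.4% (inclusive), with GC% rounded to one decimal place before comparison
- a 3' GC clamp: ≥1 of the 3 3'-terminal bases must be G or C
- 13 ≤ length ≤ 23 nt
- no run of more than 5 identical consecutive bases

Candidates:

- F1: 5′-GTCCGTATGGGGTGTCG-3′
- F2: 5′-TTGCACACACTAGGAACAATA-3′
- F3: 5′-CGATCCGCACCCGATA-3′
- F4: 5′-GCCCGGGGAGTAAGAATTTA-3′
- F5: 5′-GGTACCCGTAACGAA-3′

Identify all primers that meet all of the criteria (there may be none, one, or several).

F5 only.

F1 (17 nt, A=1 T=5 G=8 C=3): GC 11/17 = 64.7%, outside 39.2–54.4% ✗; 3' end TCG has 2 G/C ✓; length 17 ✓; longest run = 4 ✓ — fails.
F2 (21 nt, A=9 T=4 G=3 C=5): GC 8/21 = 38.1%, outside 39.2–54.4% ✗; 3' end ATA has 0 G/C, need ≥1 ✗; length 21 ✓; longest run = 2 ✓ — fails.
F3 (16 nt, A=4 T=2 G=3 C=7): GC 10/16 = 62.5%, outside 39.2–54.4% ✗; 3' end ATA has 0 G/C, need ≥1 ✗; length 16 ✓; longest run = 3 ✓ — fails.
F4 (20 nt, A=6 T=4 G=7 C=3): GC 10/20 = 50.0% ✓; 3' end TTA has 0 G/C, need ≥1 ✗; length 20 ✓; longest run = 4 ✓ — fails.
F5 (15 nt, A=5 T=2 G=4 C=4): GC 8/15 = 53.3% ✓; 3' end GAA has 1 G/C ✓; length 15 ✓; longest run = 3 ✓ — passes.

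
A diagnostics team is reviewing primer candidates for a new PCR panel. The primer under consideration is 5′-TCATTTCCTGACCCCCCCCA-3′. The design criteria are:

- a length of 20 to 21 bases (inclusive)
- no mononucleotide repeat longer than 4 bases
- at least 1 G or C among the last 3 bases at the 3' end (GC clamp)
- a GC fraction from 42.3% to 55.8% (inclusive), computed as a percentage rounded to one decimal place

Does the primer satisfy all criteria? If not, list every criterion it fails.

Fails: homopolymer run, GC content.

Base counts: A=3, T=5, G=1, C=11 (length 20).
length: length 20 ✓
homopolymer run: longest run = 8, exceeds 4 ✗
GC clamp: 3' end CCA has 2 G/C ✓
GC content: GC 12/20 = 60.0%, outside 42.3–55.8% ✗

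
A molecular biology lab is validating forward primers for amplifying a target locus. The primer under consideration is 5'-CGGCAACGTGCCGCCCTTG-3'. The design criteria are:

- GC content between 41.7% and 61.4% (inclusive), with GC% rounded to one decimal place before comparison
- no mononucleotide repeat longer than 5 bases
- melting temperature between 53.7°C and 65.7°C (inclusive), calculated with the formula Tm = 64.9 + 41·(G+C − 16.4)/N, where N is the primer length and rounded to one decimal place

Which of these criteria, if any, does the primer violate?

Fails: GC content.

Base counts: A=2, T=3, G=6, C=8 (length 19).
GC content: GC 14/19 = 73.7%, outside 41.7–61.4% ✗
homopolymer run: longest run = 3 ✓
Tm: Tm = 64.9 + 41·(14 − 16.4)/19 = 59.7°C ✓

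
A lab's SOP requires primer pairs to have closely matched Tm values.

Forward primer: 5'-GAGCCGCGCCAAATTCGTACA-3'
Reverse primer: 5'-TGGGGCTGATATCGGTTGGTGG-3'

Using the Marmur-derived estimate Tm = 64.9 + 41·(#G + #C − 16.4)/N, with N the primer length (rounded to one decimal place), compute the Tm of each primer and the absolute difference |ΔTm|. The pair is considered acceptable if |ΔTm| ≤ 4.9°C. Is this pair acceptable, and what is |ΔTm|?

Forward: G+C = 12, N = 21 → Tm = 64.9 + 41·(12 − 16.4)/21 = 56.3°C.
Reverse: G+C = 13, N = 22 → Tm = 64.9 + 41·(13 − 16.4)/22 = 58.6°C.
|ΔTm| = |56.3 − 58.6| = 2.3°C, ≤ 4.9°C.

|ΔTm| = 2.3°C; the pair is acceptable.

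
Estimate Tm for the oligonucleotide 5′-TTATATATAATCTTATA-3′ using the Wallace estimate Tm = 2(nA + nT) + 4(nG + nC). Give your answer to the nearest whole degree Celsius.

36°C

Base counts: A=7, T=9, G=0, C=1 (length 17).
Tm = 2·(7+9) + 4·(0+1) = 2·16 + 4·1 = 32 + 4 = 36°C.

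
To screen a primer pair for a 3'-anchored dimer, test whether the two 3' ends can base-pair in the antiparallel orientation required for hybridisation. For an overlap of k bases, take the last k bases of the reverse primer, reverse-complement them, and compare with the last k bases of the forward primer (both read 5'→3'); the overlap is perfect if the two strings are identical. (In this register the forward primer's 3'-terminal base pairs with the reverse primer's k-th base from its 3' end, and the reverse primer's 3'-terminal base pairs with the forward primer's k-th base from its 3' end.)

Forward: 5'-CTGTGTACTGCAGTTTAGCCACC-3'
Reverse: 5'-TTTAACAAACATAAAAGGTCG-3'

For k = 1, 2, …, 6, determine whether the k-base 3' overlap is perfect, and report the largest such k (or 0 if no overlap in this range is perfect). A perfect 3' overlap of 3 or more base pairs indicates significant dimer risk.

Longest perfect overlap: 1 complementary base pair; below the dimer-risk threshold (threshold 3).

Last 6 bases (5'→3') — forward …GCCACC, reverse …AGGTCG.
Reverse complement of the reverse primer's last 6 bases: CGACCT; its first k bases are the reverse complement of the reverse primer's last k bases, so a perfect k-base overlap needs the forward primer's last k bases to equal them.
Comparing (forward last k vs required): k=1: C vs C ✓; k=2: CC vs CG ✗; k=3: ACC vs CGA ✗; k=4: CACC vs CGAC ✗; k=5: CCACC vs CGACC ✗; k=6: GCCACC vs CGACCT ✗.
Only k = 1 is perfect, so the longest perfect 3' overlap is 1.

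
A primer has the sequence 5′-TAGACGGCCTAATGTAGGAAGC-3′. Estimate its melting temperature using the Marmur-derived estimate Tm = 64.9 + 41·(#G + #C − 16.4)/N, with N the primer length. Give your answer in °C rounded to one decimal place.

Base counts: A=7, T=4, G=7, C=4; G+C = 11, N = 22.
Tm = 64.9 + 41·(11 − 16.4)/22 = 64.9 + -221.40/22 = 54.8°C.

54.8°C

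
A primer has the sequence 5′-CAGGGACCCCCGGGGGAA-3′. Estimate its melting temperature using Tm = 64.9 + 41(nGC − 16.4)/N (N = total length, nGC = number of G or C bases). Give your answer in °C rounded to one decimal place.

59.4°C

Base counts: A=4, T=0, G=8, C=6; G+C = 14, N = 18.
Tm = 64.9 + 41·(14 − 16.4)/18 = 64.9 + -98.40/18 = 59.4°C.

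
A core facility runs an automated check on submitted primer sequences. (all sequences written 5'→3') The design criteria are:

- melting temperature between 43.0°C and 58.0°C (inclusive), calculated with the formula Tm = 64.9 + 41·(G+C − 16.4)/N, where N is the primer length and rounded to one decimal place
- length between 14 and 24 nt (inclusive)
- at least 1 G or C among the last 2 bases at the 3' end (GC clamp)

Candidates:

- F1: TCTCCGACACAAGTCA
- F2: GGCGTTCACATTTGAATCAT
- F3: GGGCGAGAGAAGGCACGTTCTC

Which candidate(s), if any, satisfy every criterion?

F1 only.

F1 (16 nt, A=5 T=3 G=2 C=6): Tm = 64.9 + 41·(8 − 16.4)/16 = 43.4°C ✓; length 16 ✓; 3' end CA has 1 G/C ✓ — passes.
F2 (20 nt, A=5 T=7 G=4 C=4): Tm = 64.9 + 41·(8 − 16.4)/20 = 47.7°C ✓; length 20 ✓; 3' end AT has 0 G/C, need ≥1 ✗ — fails.
F3 (22 nt, A=5 T=3 G=9 C=5): Tm = 64.9 + 41·(14 − 16.4)/22 = 60.4°C, outside 43.0–58.0°C ✗; length 22 ✓; 3' end TC has 1 G/C ✓ — fails.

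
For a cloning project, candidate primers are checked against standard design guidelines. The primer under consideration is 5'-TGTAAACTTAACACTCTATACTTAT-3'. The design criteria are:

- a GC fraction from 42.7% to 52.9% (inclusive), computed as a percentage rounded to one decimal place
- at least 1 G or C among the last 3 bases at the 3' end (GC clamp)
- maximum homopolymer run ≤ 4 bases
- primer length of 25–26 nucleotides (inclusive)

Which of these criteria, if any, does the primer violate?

Fails: GC content, GC clamp.

Base counts: A=9, T=10, G=1, C=5 (length 25).
GC content: GC 6/25 = 24.0%, outside 42.7–52.9% ✗
GC clamp: 3' end TAT has 0 G/C, need ≥1 ✗
homopolymer run: longest run = 3 ✓
length: length 25 ✓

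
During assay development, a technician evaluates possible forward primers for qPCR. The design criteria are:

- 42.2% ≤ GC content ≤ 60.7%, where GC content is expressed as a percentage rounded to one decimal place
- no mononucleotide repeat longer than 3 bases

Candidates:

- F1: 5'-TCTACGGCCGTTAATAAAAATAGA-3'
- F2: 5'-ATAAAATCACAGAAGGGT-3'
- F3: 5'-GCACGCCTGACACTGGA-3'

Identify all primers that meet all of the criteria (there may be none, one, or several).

None of the candidates satisfy all criteria.

F1 (24 nt, A=10 T=6 G=4 C=4): GC 8/24 = 33.3%, outside 42.2–60.7% ✗; longest run = 5, exceeds 3 ✗ — fails.
F2 (18 nt, A=9 T=3 G=4 C=2): GC 6/18 = 33.3%, outside 42.2–60.7% ✗; longest run = 4, exceeds 3 ✗ — fails.
F3 (17 nt, A=4 T=2 G=5 C=6): GC 11/17 = 64.7%, outside 42.2–60.7% ✗; longest run = 2 ✓ — fails.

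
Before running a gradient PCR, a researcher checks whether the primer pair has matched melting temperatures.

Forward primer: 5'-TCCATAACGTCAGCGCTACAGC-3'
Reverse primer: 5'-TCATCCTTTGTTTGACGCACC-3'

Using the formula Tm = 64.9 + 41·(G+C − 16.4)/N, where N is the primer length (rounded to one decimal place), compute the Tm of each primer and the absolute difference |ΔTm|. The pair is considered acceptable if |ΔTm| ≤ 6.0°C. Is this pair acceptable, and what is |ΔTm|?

|ΔTm| = 4.3°C; the pair is acceptable.

Forward: G+C = 12, N = 22 → Tm = 64.9 + 41·(12 − 16.4)/22 = 56.7°C.
Reverse: G+C = 10, N = 21 → Tm = 64.9 + 41·(10 − 16.4)/21 = 52.4°C.
|ΔTm| = |56.7 − 52.4| = 4.3°C, ≤ 6.0°C.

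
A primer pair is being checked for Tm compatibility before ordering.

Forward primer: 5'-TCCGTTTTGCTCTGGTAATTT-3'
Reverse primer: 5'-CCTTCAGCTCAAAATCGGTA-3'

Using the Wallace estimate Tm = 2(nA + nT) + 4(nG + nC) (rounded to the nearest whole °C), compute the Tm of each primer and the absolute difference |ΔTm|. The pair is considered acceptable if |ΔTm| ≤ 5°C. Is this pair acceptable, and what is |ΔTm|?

Forward: A=2 T=11 G=4 C=4 → Tm = 2·13 + 4·8 = 58°C.
Reverse: A=6 T=5 G=3 C=6 → Tm = 2·11 + 4·9 = 58°C.
|ΔTm| = |58 − 58| = 0°C, ≤ 5°C.

|ΔTm| = 0°C; the pair is acceptable.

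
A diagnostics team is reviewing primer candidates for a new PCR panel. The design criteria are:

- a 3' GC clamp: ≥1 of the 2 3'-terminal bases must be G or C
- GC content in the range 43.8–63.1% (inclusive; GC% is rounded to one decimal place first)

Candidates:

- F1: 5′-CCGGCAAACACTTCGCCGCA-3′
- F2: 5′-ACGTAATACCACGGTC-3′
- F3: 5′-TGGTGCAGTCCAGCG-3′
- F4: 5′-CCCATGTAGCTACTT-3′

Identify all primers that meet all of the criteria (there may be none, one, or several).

F2 only.

F1 (20 nt, A=5 T=2 G=4 C=9): 3' end CA has 1 G/C ✓; GC 13/20 = 65.0%, outside 43.8–63.1% ✗ — fails.
F2 (16 nt, A=5 T=3 G=3 C=5): 3' end TC has 1 G/C ✓; GC 8/16 = 50.0% ✓ — passes.
F3 (15 nt, A=2 T=3 G=6 C=4): 3' end CG has 2 G/C ✓; GC 10/15 = 66.7%, outside 43.8–63.1% ✗ — fails.
F4 (15 nt, A=3 T=5 G=2 C=5): 3' end TT has 0 G/C, need ≥1 ✗; GC 7/15 = 46.7% ✓ — fails.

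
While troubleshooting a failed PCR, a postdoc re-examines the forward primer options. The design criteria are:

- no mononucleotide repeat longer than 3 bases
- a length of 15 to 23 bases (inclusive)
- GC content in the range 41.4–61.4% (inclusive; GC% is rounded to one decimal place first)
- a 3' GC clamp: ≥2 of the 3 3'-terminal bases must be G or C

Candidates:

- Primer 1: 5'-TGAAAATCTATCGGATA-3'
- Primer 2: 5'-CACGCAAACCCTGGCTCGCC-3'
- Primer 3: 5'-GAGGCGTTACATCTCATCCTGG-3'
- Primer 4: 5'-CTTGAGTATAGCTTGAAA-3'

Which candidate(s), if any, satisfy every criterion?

Primer 3 only.

Primer 1 (17 nt, A=7 T=5 G=3 C=2): longest run = 4, exceeds 3 ✗; length 17 ✓; GC 5/17 = 29.4%, outside 41.4–61.4% ✗; 3' end ATA has 0 G/C, need ≥2 ✗ — fails.
Primer 2 (20 nt, A=4 T=2 G=4 C=10): longest run = 3 ✓; length 20 ✓; GC 14/20 = 70.0%, outside 41.4–61.4% ✗; 3' end GCC has 3 G/C ✓ — fails.
Primer 3 (22 nt, A=4 T=6 G=6 C=6): longest run = 2 ✓; length 22 ✓; GC 12/22 = 54.5% ✓; 3' end TGG has 2 G/C ✓ — passes.
Primer 4 (18 nt, A=6 T=6 G=4 C=2): longest run = 3 ✓; length 18 ✓; GC 6/18 = 33.3%, outside 41.4–61.4% ✗; 3' end AAA has 0 G/C, need ≥2 ✗ — fails.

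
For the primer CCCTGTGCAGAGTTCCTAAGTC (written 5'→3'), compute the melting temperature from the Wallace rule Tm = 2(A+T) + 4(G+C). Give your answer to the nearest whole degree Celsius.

68°C

Base counts: A=4, T=6, G=5, C=7 (length 22).
Tm = 2·(4+6) + 4·(5+7) = 2·10 + 4·12 = 20 + 48 = 68°C.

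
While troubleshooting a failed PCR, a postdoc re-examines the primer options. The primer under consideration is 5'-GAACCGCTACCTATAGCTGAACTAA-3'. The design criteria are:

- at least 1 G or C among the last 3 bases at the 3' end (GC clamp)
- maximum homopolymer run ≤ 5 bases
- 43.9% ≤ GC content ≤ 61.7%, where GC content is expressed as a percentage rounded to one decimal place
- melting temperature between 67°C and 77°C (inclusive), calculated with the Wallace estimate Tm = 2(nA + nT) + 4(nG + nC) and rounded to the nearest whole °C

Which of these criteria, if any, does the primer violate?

Fails: GC clamp.

Base counts: A=9, T=5, G=4, C=7 (length 25).
GC clamp: 3' end TAA has 0 G/C, need ≥1 ✗
homopolymer run: longest run = 2 ✓
GC content: GC 11/25 = 44.0% ✓
Tm: Tm = 2·14 + 4·11 = 72°C ✓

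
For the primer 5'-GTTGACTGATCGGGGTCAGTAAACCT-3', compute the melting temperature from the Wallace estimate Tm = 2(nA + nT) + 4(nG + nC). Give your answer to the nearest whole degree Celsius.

78°C

Base counts: A=6, T=7, G=8, C=5 (length 26).
Tm = 2·(6+7) + 4·(8+5) = 2·13 + 4·13 = 26 + 52 = 78°C.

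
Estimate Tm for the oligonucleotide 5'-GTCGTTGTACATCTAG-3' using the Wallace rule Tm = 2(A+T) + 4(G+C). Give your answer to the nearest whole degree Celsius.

Base counts: A=3, T=6, G=4, C=3 (length 16).
Tm = 2·(3+6) + 4·(4+3) = 2·9 + 4·7 = 18 + 28 = 46°C.

46°C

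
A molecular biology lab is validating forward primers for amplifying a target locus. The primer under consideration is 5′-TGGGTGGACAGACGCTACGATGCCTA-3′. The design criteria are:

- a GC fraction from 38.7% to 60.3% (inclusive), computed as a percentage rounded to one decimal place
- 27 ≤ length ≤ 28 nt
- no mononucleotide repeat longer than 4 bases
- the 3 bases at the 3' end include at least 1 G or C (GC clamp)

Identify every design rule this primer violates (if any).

Fails: length.

Base counts: A=6, T=5, G=9, C=6 (length 26).
GC content: GC 15/26 = 57.7% ✓
length: length 26, outside 27–28 ✗
homopolymer run: longest run = 3 ✓
GC clamp: 3' end CTA has 1 G/C ✓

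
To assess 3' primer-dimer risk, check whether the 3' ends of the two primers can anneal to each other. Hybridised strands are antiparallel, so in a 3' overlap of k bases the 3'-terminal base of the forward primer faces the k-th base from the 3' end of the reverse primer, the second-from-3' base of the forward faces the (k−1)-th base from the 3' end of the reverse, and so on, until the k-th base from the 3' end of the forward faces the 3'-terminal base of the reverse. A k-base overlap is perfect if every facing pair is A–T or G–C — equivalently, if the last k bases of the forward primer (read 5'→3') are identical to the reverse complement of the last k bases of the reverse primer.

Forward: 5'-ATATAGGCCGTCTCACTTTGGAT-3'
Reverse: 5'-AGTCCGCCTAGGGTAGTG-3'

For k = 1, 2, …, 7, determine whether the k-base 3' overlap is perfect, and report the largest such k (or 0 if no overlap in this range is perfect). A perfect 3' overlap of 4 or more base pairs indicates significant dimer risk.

Longest perfect overlap: 0 complementary base pairs; below the dimer-risk threshold (threshold 4).

Last 7 bases (5'→3') — forward …TTTGGAT, reverse …GGTAGTG.
Reverse complement of the reverse primer's last 7 bases: CACTACC; its first k bases are the reverse complement of the reverse primer's last k bases, so a perfect k-base overlap needs the forward primer's last k bases to equal them.
Comparing (forward last k vs required): k=1: T vs C ✗; k=2: AT vs CA ✗; k=3: GAT vs CAC ✗; k=4: GGAT vs CACT ✗; k=5: TGGAT vs CACTA ✗; k=6: TTGGAT vs CACTAC ✗; k=7: TTTGGAT vs CACTACC ✗.
No overlap length from 1 to 7 is perfect, so the longest perfect 3' overlap is 0.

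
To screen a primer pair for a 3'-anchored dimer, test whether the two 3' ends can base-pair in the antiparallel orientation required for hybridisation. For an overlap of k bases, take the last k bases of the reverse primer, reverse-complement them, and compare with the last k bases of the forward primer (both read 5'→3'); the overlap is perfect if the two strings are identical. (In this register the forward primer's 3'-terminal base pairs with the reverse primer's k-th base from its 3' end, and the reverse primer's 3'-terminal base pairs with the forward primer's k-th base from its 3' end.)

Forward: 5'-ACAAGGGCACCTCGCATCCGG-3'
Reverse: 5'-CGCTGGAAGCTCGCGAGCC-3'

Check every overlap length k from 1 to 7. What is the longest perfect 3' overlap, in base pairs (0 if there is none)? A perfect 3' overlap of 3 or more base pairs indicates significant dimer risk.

Longest perfect overlap: 2 complementary base pairs; below the dimer-risk threshold (threshold 3).

Last 7 bases (5'→3') — forward …CATCCGG, reverse …GCGAGCC.
Reverse complement of the reverse primer's last 7 bases: GGCTCGC; its first k bases are the reverse complement of the reverse primer's last k bases, so a perfect k-base overlap needs the forward primer's last k bases to equal them.
Comparing (forward last k vs required): k=1: G vs G ✓; k=2: GG vs GG ✓; k=3: CGG vs GGC ✗; k=4: CCGG vs GGCT ✗; k=5: TCCGG vs GGCTC ✗; k=6: ATCCGG vs GGCTCG ✗; k=7: CATCCGG vs GGCTCGC ✗.
Perfect overlaps at k = 1, 2; the largest is 2.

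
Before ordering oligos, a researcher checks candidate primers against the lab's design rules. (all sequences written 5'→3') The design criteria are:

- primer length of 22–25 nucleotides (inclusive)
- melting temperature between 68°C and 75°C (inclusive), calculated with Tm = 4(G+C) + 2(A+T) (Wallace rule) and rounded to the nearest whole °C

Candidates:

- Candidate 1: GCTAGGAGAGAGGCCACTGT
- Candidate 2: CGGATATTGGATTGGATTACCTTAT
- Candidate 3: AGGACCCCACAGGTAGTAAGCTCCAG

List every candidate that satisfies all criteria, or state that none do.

Candidate 1 (20 nt, A=5 T=3 G=8 C=4): length 20, outside 22–25 ✗; Tm = 2·8 + 4·12 = 64°C, outside 68–75°C ✗ — fails.
Candidate 2 (25 nt, A=6 T=10 G=6 C=3): length 25 ✓; Tm = 2·16 + 4·9 = 68°C ✓ — passes.
Candidate 3 (26 nt, A=8 T=3 G=7 C=8): length 26, outside 22–25 ✗; Tm = 2·11 + 4·15 = 82°C, outside 68–75°C ✗ — fails.

Candidate 2 only.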